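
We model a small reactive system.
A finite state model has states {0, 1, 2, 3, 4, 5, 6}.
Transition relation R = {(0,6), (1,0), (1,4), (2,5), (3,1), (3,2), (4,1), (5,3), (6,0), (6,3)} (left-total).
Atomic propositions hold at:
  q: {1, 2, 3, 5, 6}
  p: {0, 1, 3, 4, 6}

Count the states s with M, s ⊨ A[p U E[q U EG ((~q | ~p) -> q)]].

Sat(~q) = {0, 4}
Sat(~p) = {2, 5}
Sat(~q | ~p) = {0, 2, 4, 5}
Sat((~q | ~p) -> q) = {1, 2, 3, 5, 6}
EG ((~q | ~p) -> q): greatest fixpoint, start Z0 = {1, 2, 3, 5, 6}, keep only states in Sat with some successor in Z. Z1 = {2, 3, 5, 6}; fixed.
Sat(EG ((~q | ~p) -> q)) = {2, 3, 5, 6}
E[q U EG ((~q | ~p) -> q)]: least fixpoint, start Z0 = Sat(EG ((~q | ~p) -> q)) = {2, 3, 5, 6}, add states in Sat(q) with some successor in Z. Already a fixed point.
Sat(E[q U EG ((~q | ~p) -> q)]) = {2, 3, 5, 6}
A[p U E[q U EG ((~q | ~p) -> q)]]: least fixpoint, start Z0 = Sat(E[q U EG ((~q | ~p) -> q)]) = {2, 3, 5, 6}, add states in Sat(p) with every successor in Z. Z1 = {0, 2, 3, 5, 6}; fixed.
Sat(A[p U E[q U EG ((~q | ~p) -> q)]]) = {0, 2, 3, 5, 6}
|Sat(A[p U E[q U EG ((~q | ~p) -> q)]])| = |{0, 2, 3, 5, 6}| = 5.

5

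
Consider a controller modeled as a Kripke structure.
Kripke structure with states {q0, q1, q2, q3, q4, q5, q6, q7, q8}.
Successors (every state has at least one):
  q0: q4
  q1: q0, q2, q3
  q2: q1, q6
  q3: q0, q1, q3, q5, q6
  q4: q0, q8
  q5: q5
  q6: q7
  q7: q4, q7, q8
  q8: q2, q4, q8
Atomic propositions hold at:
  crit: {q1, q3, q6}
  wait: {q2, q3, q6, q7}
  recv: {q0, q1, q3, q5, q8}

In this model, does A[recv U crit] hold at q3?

A[recv U crit]: least fixpoint, start Z0 = Sat(crit) = {q1, q3, q6}, add states in Sat(recv) with every successor in Z. Already a fixed point.
Sat(A[recv U crit]) = {q1, q3, q6}
q3 ∈ Sat(A[recv U crit]) = {q1, q3, q6}, so the formula holds at q3.

Yes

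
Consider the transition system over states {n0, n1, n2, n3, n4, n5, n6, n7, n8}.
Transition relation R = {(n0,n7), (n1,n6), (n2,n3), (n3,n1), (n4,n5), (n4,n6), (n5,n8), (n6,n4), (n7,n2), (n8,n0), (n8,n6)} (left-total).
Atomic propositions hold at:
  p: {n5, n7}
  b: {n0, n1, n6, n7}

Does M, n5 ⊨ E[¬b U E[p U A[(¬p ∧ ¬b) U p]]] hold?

Yes

Sat(¬b) = {n2, n3, n4, n5, n8}
Sat(¬p) = {n0, n1, n2, n3, n4, n6, n8}
Sat(¬p ∧ ¬b) = {n2, n3, n4, n8}
A[(¬p ∧ ¬b) U p]: least fixpoint, start Z0 = Sat(p) = {n5, n7}, add states in Sat(¬p ∧ ¬b) with every successor in Z. Already a fixed point.
Sat(A[(¬p ∧ ¬b) U p]) = {n5, n7}
E[p U A[(¬p ∧ ¬b) U p]]: least fixpoint, start Z0 = Sat(A[(¬p ∧ ¬b) U p]) = {n5, n7}, add states in Sat(p) with some successor in Z. Already a fixed point.
Sat(E[p U A[(¬p ∧ ¬b) U p]]) = {n5, n7}
E[¬b U E[p U A[(¬p ∧ ¬b) U p]]]: least fixpoint, start Z0 = Sat(E[p U A[(¬p ∧ ¬b) U p]]) = {n5, n7}, add states in Sat(¬b) with some successor in Z. Z1 = {n4, n5, n7}; fixed.
Sat(E[¬b U E[p U A[(¬p ∧ ¬b) U p]]]) = {n4, n5, n7}
n5 ∈ Sat(E[¬b U E[p U A[(¬p ∧ ¬b) U p]]]) = {n4, n5, n7}, so the formula holds at n5.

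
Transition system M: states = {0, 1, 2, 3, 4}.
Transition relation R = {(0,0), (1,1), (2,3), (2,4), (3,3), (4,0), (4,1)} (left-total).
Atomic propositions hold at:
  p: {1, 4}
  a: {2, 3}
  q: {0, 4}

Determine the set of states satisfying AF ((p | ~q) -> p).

{0, 1, 4}

Sat(~q) = {1, 2, 3}
Sat(p | ~q) = {1, 2, 3, 4}
Sat((p | ~q) -> p) = {0, 1, 4}
AF ((p | ~q) -> p): least fixpoint, start Z0 = {0, 1, 4}, add states with every successor in Z. Already a fixed point.
Sat(AF ((p | ~q) -> p)) = {0, 1, 4}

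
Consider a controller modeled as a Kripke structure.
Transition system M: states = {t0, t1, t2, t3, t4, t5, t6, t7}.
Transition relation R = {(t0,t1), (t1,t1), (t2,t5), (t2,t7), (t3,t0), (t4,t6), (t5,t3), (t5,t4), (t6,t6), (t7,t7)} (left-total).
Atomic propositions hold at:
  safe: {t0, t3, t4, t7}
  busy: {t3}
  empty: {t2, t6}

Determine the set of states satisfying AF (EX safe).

{t2, t3, t5, t7}

Sat(EX safe) = {s : some successor in {t0, t3, t4, t7}} = {t2, t3, t5, t7}
AF (EX safe): least fixpoint, start Z0 = {t2, t3, t5, t7}, add states with every successor in Z. Already a fixed point.
Sat(AF (EX safe)) = {t2, t3, t5, t7}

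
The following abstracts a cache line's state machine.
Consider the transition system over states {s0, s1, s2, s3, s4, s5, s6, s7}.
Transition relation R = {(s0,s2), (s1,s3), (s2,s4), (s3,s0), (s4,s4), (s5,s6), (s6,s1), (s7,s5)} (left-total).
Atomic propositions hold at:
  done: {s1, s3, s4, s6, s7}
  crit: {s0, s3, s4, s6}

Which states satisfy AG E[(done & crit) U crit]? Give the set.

{s4}

Sat(done & crit) = {s3, s4, s6}
E[(done & crit) U crit]: least fixpoint, start Z0 = Sat(crit) = {s0, s3, s4, s6}, add states in Sat(done & crit) with some successor in Z. Already a fixed point.
Sat(E[(done & crit) U crit]) = {s0, s3, s4, s6}
AG E[(done & crit) U crit]: greatest fixpoint, start Z0 = {s0, s3, s4, s6}, keep only states in Sat with every successor in Z. Z1 = {s3, s4}; Z2 = {s4}; fixed.
Sat(AG E[(done & crit) U crit]) = {s4}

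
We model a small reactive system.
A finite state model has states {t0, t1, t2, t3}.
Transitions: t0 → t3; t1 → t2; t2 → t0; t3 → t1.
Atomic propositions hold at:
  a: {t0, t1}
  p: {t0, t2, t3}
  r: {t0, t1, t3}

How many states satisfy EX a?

2

Sat(EX a) = {s : some successor in {t0, t1}} = {t2, t3}
|Sat(EX a)| = |{t2, t3}| = 2.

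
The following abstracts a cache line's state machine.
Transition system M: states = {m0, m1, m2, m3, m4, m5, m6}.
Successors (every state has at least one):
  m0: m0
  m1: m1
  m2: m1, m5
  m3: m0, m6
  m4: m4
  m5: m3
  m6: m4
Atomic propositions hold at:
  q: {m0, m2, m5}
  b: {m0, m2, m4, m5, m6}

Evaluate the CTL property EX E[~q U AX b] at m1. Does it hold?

Sat(~q) = {m1, m3, m4, m6}
Sat(AX b) = {s : every successor in {m0, m2, m4, m5, m6}} = {m0, m3, m4, m6}
E[~q U AX b]: least fixpoint, start Z0 = Sat(AX b) = {m0, m3, m4, m6}, add states in Sat(~q) with some successor in Z. Already a fixed point.
Sat(E[~q U AX b]) = {m0, m3, m4, m6}
Sat(EX E[~q U AX b]) = {s : some successor in {m0, m3, m4, m6}} = {m0, m3, m4, m5, m6}
m1 ∉ Sat(EX E[~q U AX b]) = {m0, m3, m4, m5, m6}, so the formula does not hold at m1.

No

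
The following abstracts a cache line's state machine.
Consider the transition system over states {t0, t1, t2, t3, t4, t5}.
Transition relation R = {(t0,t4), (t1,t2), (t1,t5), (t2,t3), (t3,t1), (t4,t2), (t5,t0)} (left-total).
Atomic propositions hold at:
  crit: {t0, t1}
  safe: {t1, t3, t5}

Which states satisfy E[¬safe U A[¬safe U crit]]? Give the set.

{t0, t1}

Sat(¬safe) = {t0, t2, t4}
A[¬safe U crit]: least fixpoint, start Z0 = Sat(crit) = {t0, t1}, add states in Sat(¬safe) with every successor in Z. Already a fixed point.
Sat(A[¬safe U crit]) = {t0, t1}
E[¬safe U A[¬safe U crit]]: least fixpoint, start Z0 = Sat(A[¬safe U crit]) = {t0, t1}, add states in Sat(¬safe) with some successor in Z. Already a fixed point.
Sat(E[¬safe U A[¬safe U crit]]) = {t0, t1}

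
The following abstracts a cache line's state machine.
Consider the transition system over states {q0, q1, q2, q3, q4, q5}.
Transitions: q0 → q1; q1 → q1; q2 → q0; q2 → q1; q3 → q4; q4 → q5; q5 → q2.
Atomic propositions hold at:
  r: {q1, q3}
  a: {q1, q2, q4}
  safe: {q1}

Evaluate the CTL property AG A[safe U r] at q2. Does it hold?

No

A[safe U r]: least fixpoint, start Z0 = Sat(r) = {q1, q3}, add states in Sat(safe) with every successor in Z. Already a fixed point.
Sat(A[safe U r]) = {q1, q3}
AG A[safe U r]: greatest fixpoint, start Z0 = {q1, q3}, keep only states in Sat with every successor in Z. Z1 = {q1}; fixed.
Sat(AG A[safe U r]) = {q1}
q2 ∉ Sat(AG A[safe U r]) = {q1}, so the formula does not hold at q2.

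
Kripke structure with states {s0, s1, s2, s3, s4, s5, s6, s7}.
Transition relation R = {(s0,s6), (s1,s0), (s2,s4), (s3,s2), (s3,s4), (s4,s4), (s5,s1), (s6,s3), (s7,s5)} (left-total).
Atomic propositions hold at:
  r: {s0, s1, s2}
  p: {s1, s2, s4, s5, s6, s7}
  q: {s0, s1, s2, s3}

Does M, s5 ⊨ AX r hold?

Yes

Sat(AX r) = {s : every successor in {s0, s1, s2}} = {s1, s5}
s5 ∈ Sat(AX r) = {s1, s5}, so the formula holds at s5.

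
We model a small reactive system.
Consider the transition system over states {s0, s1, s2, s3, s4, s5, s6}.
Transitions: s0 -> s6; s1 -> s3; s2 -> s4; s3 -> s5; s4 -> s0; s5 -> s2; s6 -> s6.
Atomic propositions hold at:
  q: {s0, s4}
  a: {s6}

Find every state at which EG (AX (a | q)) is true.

{s0, s2, s4, s6}

Sat(a | q) = {s0, s4, s6}
Sat(AX (a | q)) = {s : every successor in {s0, s4, s6}} = {s0, s2, s4, s6}
EG (AX (a | q)): greatest fixpoint, start Z0 = {s0, s2, s4, s6}, keep only states in Sat with some successor in Z. Already a fixed point.
Sat(EG (AX (a | q))) = {s0, s2, s4, s6}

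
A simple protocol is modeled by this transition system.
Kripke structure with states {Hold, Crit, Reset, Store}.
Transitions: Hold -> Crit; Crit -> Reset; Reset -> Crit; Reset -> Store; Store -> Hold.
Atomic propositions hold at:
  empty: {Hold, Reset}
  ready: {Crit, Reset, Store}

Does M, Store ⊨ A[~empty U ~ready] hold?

Sat(~empty) = {Crit, Store}
Sat(~ready) = {Hold}
A[~empty U ~ready]: least fixpoint, start Z0 = Sat(~ready) = {Hold}, add states in Sat(~empty) with every successor in Z. Z1 = {Hold, Store}; fixed.
Sat(A[~empty U ~ready]) = {Hold, Store}
Store ∈ Sat(A[~empty U ~ready]) = {Hold, Store}, so the formula holds at Store.

Yes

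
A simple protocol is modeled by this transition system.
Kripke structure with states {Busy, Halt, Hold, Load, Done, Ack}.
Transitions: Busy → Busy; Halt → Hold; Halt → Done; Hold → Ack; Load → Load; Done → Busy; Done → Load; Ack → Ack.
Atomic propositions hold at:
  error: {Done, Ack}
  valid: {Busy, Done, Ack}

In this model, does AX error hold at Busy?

No

Sat(AX error) = {s : every successor in {Done, Ack}} = {Hold, Ack}
Busy ∉ Sat(AX error) = {Hold, Ack}, so the formula does not hold at Busy.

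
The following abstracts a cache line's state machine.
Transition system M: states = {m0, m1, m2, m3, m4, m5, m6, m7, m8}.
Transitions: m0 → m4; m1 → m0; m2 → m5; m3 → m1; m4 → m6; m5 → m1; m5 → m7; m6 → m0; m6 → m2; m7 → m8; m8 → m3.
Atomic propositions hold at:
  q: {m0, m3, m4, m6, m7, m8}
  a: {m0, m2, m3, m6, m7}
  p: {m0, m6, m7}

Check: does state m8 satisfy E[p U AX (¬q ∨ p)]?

Sat(¬q) = {m1, m2, m5}
Sat(¬q ∨ p) = {m0, m1, m2, m5, m6, m7}
Sat(AX (¬q ∨ p)) = {s : every successor in {m0, m1, m2, m5, m6, m7}} = {m1, m2, m3, m4, m5, m6}
E[p U AX (¬q ∨ p)]: least fixpoint, start Z0 = Sat(AX (¬q ∨ p)) = {m1, m2, m3, m4, m5, m6}, add states in Sat(p) with some successor in Z. Z1 = {m0, m1, m2, m3, m4, m5, m6}; fixed.
Sat(E[p U AX (¬q ∨ p)]) = {m0, m1, m2, m3, m4, m5, m6}
m8 ∉ Sat(E[p U AX (¬q ∨ p)]) = {m0, m1, m2, m3, m4, m5, m6}, so the formula does not hold at m8.

No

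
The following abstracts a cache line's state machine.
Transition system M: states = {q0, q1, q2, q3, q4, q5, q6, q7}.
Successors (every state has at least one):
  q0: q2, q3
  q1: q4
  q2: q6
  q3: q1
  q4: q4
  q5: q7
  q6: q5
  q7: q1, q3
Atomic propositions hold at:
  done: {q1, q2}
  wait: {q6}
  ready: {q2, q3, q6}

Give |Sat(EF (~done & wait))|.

Sat(~done) = {q0, q3, q4, q5, q6, q7}
Sat(~done & wait) = {q6}
EF (~done & wait): least fixpoint, start Z0 = {q6}, add states with some successor in Z. Z1 = {q2, q6}; Z2 = {q0, q2, q6}; fixed.
Sat(EF (~done & wait)) = {q0, q2, q6}
|Sat(EF (~done & wait))| = |{q0, q2, q6}| = 3.

3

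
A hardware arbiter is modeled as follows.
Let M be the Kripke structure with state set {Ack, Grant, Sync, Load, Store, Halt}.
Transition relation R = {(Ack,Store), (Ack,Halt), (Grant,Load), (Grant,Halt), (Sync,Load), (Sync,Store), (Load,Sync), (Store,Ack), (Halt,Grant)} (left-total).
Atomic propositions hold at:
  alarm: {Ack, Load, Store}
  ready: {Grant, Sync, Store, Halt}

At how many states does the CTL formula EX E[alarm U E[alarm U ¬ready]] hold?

4

Sat(¬ready) = {Ack, Load}
E[alarm U ¬ready]: least fixpoint, start Z0 = Sat(¬ready) = {Ack, Load}, add states in Sat(alarm) with some successor in Z. Z1 = {Ack, Load, Store}; fixed.
Sat(E[alarm U ¬ready]) = {Ack, Load, Store}
E[alarm U E[alarm U ¬ready]]: least fixpoint, start Z0 = Sat(E[alarm U ¬ready]) = {Ack, Load, Store}, add states in Sat(alarm) with some successor in Z. Already a fixed point.
Sat(E[alarm U E[alarm U ¬ready]]) = {Ack, Load, Store}
Sat(EX E[alarm U E[alarm U ¬ready]]) = {s : some successor in {Ack, Load, Store}} = {Ack, Grant, Sync, Store}
|Sat(EX E[alarm U E[alarm U ¬ready]])| = |{Ack, Grant, Sync, Store}| = 4.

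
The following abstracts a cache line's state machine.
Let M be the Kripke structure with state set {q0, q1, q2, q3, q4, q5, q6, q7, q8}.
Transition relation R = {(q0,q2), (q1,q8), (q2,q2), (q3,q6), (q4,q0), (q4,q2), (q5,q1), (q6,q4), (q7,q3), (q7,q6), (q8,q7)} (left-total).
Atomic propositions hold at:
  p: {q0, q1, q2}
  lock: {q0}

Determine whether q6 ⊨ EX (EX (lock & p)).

Yes

Sat(lock & p) = {q0}
Sat(EX (lock & p)) = {s : some successor in {q0}} = {q4}
Sat(EX (EX (lock & p))) = {s : some successor in {q4}} = {q6}
q6 ∈ Sat(EX (EX (lock & p))) = {q6}, so the formula holds at q6.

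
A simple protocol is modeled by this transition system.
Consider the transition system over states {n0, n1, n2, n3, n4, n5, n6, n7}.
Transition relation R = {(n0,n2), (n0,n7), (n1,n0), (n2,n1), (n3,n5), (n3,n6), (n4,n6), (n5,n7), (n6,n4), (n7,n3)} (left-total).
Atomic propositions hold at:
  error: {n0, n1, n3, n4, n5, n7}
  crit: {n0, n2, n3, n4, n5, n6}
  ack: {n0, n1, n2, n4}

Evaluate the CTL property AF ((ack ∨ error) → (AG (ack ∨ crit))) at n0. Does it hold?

Sat(ack ∨ error) = {n0, n1, n2, n3, n4, n5, n7}
Sat(ack ∨ crit) = {n0, n1, n2, n3, n4, n5, n6}
AG (ack ∨ crit): greatest fixpoint, start Z0 = {n0, n1, n2, n3, n4, n5, n6}, keep only states in Sat with every successor in Z. Z1 = {n1, n2, n3, n4, n6}; Z2 = {n2, n4, n6}; Z3 = {n4, n6}; fixed.
Sat(AG (ack ∨ crit)) = {n4, n6}
Sat((ack ∨ error) → (AG (ack ∨ crit))) = {n4, n6}
AF ((ack ∨ error) → (AG (ack ∨ crit))): least fixpoint, start Z0 = {n4, n6}, add states with every successor in Z. Already a fixed point.
Sat(AF ((ack ∨ error) → (AG (ack ∨ crit)))) = {n4, n6}
n0 ∉ Sat(AF ((ack ∨ error) → (AG (ack ∨ crit)))) = {n4, n6}, so the formula does not hold at n0.

No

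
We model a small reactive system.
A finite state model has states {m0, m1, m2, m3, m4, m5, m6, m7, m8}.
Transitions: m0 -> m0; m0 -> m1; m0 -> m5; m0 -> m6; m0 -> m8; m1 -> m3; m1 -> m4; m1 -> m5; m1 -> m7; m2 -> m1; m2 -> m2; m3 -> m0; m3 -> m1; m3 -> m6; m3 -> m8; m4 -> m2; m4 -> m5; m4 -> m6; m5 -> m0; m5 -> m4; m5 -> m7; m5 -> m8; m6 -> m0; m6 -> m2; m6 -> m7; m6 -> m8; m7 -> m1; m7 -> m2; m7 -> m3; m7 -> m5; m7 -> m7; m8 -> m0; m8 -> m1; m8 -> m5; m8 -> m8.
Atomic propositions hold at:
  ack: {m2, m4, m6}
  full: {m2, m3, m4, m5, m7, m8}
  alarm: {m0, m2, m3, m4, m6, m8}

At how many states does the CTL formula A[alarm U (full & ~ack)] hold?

Sat(~ack) = {m0, m1, m3, m5, m7, m8}
Sat(full & ~ack) = {m3, m5, m7, m8}
A[alarm U (full & ~ack)]: least fixpoint, start Z0 = Sat((full & ~ack)) = {m3, m5, m7, m8}, add states in Sat(alarm) with every successor in Z. Already a fixed point.
Sat(A[alarm U (full & ~ack)]) = {m3, m5, m7, m8}
|Sat(A[alarm U (full & ~ack)])| = |{m3, m5, m7, m8}| = 4.

4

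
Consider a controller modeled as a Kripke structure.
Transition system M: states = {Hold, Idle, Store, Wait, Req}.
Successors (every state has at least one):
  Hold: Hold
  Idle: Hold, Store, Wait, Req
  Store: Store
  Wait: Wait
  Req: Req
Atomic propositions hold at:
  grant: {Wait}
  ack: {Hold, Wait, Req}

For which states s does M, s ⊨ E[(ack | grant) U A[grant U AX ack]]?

{Hold, Wait, Req}

Sat(ack | grant) = {Hold, Wait, Req}
Sat(AX ack) = {s : every successor in {Hold, Wait, Req}} = {Hold, Wait, Req}
A[grant U AX ack]: least fixpoint, start Z0 = Sat(AX ack) = {Hold, Wait, Req}, add states in Sat(grant) with every successor in Z. Already a fixed point.
Sat(A[grant U AX ack]) = {Hold, Wait, Req}
E[(ack | grant) U A[grant U AX ack]]: least fixpoint, start Z0 = Sat(A[grant U AX ack]) = {Hold, Wait, Req}, add states in Sat(ack | grant) with some successor in Z. Already a fixed point.
Sat(E[(ack | grant) U A[grant U AX ack]]) = {Hold, Wait, Req}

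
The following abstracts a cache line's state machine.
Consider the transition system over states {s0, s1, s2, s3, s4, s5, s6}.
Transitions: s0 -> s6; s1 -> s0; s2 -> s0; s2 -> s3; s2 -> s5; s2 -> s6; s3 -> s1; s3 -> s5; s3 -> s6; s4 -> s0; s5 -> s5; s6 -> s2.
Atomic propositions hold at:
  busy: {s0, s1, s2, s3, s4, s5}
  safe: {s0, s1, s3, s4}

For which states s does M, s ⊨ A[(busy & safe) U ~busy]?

Sat(busy & safe) = {s0, s1, s3, s4}
Sat(~busy) = {s6}
A[(busy & safe) U ~busy]: least fixpoint, start Z0 = Sat(~busy) = {s6}, add states in Sat(busy & safe) with every successor in Z. Z1 = {s0, s6}; Z2 = {s0, s1, s4, s6}; fixed.
Sat(A[(busy & safe) U ~busy]) = {s0, s1, s4, s6}

{s0, s1, s4, s6}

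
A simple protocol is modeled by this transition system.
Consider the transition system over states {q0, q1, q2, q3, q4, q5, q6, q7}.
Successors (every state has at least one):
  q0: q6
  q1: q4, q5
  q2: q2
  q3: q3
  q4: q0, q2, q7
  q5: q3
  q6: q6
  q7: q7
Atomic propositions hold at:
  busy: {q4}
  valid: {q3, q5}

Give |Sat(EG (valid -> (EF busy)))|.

6

EF busy: least fixpoint, start Z0 = {q4}, add states with some successor in Z. Z1 = {q1, q4}; fixed.
Sat(EF busy) = {q1, q4}
Sat(valid -> (EF busy)) = {q0, q1, q2, q4, q6, q7}
EG (valid -> (EF busy)): greatest fixpoint, start Z0 = {q0, q1, q2, q4, q6, q7}, keep only states in Sat with some successor in Z. Already a fixed point.
Sat(EG (valid -> (EF busy))) = {q0, q1, q2, q4, q6, q7}
|Sat(EG (valid -> (EF busy)))| = |{q0, q1, q2, q4, q6, q7}| = 6.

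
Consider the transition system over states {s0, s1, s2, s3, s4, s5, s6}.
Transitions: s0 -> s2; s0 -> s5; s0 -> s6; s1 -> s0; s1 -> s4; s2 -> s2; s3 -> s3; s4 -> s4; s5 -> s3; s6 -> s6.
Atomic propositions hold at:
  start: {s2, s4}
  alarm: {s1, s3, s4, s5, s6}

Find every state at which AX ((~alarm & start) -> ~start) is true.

Sat(~alarm) = {s0, s2}
Sat(~alarm & start) = {s2}
Sat(~start) = {s0, s1, s3, s5, s6}
Sat((~alarm & start) -> ~start) = {s0, s1, s3, s4, s5, s6}
Sat(AX ((~alarm & start) -> ~start)) = {s : every successor in {s0, s1, s3, s4, s5, s6}} = {s1, s3, s4, s5, s6}

{s1, s3, s4, s5, s6}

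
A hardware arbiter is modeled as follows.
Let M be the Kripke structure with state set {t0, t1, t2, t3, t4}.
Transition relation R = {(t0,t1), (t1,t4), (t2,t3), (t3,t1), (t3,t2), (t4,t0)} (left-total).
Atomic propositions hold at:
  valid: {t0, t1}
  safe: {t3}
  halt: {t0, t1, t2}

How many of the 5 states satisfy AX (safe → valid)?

4

Sat(safe → valid) = {t0, t1, t2, t4}
Sat(AX (safe → valid)) = {s : every successor in {t0, t1, t2, t4}} = {t0, t1, t3, t4}
|Sat(AX (safe → valid))| = |{t0, t1, t3, t4}| = 4.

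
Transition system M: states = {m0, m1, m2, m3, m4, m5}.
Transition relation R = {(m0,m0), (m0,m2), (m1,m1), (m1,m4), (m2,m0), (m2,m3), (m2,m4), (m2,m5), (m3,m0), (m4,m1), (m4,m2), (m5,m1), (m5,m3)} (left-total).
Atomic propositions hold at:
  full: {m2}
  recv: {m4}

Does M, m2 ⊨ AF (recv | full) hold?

Sat(recv | full) = {m2, m4}
AF (recv | full): least fixpoint, start Z0 = {m2, m4}, add states with every successor in Z. Already a fixed point.
Sat(AF (recv | full)) = {m2, m4}
m2 ∈ Sat(AF (recv | full)) = {m2, m4}, so the formula holds at m2.

Yes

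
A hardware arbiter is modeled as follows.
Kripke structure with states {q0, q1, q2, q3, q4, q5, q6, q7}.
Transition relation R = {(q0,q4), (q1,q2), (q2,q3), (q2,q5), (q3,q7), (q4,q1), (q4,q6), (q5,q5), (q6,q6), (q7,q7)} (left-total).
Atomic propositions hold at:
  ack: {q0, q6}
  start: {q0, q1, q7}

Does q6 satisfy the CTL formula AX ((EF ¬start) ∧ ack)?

Yes

Sat(¬start) = {q2, q3, q4, q5, q6}
EF ¬start: least fixpoint, start Z0 = {q2, q3, q4, q5, q6}, add states with some successor in Z. Z1 = {q0, q1, q2, q3, q4, q5, q6}; fixed.
Sat(EF ¬start) = {q0, q1, q2, q3, q4, q5, q6}
Sat((EF ¬start) ∧ ack) = {q0, q6}
Sat(AX ((EF ¬start) ∧ ack)) = {s : every successor in {q0, q6}} = {q6}
q6 ∈ Sat(AX ((EF ¬start) ∧ ack)) = {q6}, so the formula holds at q6.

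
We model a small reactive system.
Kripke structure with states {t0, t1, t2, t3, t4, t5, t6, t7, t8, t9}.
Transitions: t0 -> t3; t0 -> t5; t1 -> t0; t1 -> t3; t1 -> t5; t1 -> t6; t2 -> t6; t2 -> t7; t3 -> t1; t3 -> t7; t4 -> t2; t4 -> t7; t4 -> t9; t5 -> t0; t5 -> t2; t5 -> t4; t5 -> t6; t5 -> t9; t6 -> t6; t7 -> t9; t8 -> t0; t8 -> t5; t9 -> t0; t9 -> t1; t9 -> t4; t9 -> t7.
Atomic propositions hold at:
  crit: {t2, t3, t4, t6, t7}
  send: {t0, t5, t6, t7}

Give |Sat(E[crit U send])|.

7

E[crit U send]: least fixpoint, start Z0 = Sat(send) = {t0, t5, t6, t7}, add states in Sat(crit) with some successor in Z. Z1 = {t0, t2, t3, t4, t5, t6, t7}; fixed.
Sat(E[crit U send]) = {t0, t2, t3, t4, t5, t6, t7}
|Sat(E[crit U send])| = |{t0, t2, t3, t4, t5, t6, t7}| = 7.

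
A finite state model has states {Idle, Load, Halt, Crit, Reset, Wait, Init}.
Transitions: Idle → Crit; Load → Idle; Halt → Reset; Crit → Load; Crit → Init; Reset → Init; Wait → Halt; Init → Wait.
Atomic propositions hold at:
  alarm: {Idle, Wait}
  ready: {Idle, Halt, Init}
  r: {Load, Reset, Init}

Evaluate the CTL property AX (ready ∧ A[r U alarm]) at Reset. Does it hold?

A[r U alarm]: least fixpoint, start Z0 = Sat(alarm) = {Idle, Wait}, add states in Sat(r) with every successor in Z. Z1 = {Idle, Load, Wait, Init}; Z2 = {Idle, Load, Reset, Wait, Init}; fixed.
Sat(A[r U alarm]) = {Idle, Load, Reset, Wait, Init}
Sat(ready ∧ A[r U alarm]) = {Idle, Init}
Sat(AX (ready ∧ A[r U alarm])) = {s : every successor in {Idle, Init}} = {Load, Reset}
Reset ∈ Sat(AX (ready ∧ A[r U alarm])) = {Load, Reset}, so the formula holds at Reset.

Yes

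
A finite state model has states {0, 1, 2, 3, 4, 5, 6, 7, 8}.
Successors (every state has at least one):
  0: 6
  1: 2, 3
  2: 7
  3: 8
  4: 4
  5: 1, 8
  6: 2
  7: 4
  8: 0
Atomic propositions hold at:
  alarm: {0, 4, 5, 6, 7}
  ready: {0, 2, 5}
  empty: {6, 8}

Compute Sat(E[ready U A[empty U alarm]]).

{0, 2, 4, 5, 6, 7, 8}

A[empty U alarm]: least fixpoint, start Z0 = Sat(alarm) = {0, 4, 5, 6, 7}, add states in Sat(empty) with every successor in Z. Z1 = {0, 4, 5, 6, 7, 8}; fixed.
Sat(A[empty U alarm]) = {0, 4, 5, 6, 7, 8}
E[ready U A[empty U alarm]]: least fixpoint, start Z0 = Sat(A[empty U alarm]) = {0, 4, 5, 6, 7, 8}, add states in Sat(ready) with some successor in Z. Z1 = {0, 2, 4, 5, 6, 7, 8}; fixed.
Sat(E[ready U A[empty U alarm]]) = {0, 2, 4, 5, 6, 7, 8}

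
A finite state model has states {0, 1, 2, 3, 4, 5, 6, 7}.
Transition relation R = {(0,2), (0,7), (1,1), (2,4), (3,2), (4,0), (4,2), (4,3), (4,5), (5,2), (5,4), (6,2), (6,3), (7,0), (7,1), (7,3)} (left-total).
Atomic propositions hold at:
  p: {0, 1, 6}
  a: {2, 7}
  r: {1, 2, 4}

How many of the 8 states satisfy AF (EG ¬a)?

6

Sat(¬a) = {0, 1, 3, 4, 5, 6}
EG ¬a: greatest fixpoint, start Z0 = {0, 1, 3, 4, 5, 6}, keep only states in Sat with some successor in Z. Z1 = {1, 4, 5, 6}; Z2 = {1, 4, 5}; fixed.
Sat(EG ¬a) = {1, 4, 5}
AF (EG ¬a): least fixpoint, start Z0 = {1, 4, 5}, add states with every successor in Z. Z1 = {1, 2, 4, 5}; Z2 = {1, 2, 3, 4, 5}; Z3 = {1, 2, 3, 4, 5, 6}; fixed.
Sat(AF (EG ¬a)) = {1, 2, 3, 4, 5, 6}
|Sat(AF (EG ¬a))| = |{1, 2, 3, 4, 5, 6}| = 6.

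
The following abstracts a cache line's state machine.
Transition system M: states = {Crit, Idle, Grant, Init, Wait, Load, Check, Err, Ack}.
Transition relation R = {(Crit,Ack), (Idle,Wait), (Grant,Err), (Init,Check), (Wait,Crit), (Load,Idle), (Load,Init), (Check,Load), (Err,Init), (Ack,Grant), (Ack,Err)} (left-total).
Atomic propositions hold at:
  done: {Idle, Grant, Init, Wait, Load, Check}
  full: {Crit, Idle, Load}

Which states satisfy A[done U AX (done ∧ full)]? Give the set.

Sat(done ∧ full) = {Idle, Load}
Sat(AX (done ∧ full)) = {s : every successor in {Idle, Load}} = {Check}
A[done U AX (done ∧ full)]: least fixpoint, start Z0 = Sat(AX (done ∧ full)) = {Check}, add states in Sat(done) with every successor in Z. Z1 = {Init, Check}; fixed.
Sat(A[done U AX (done ∧ full)]) = {Init, Check}

{Init, Check}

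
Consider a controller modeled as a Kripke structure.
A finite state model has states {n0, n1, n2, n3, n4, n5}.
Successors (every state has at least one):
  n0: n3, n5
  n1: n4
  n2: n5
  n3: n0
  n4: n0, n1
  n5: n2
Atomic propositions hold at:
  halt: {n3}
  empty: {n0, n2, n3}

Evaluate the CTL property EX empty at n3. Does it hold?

Yes

Sat(EX empty) = {s : some successor in {n0, n2, n3}} = {n0, n3, n4, n5}
n3 ∈ Sat(EX empty) = {n0, n3, n4, n5}, so the formula holds at n3.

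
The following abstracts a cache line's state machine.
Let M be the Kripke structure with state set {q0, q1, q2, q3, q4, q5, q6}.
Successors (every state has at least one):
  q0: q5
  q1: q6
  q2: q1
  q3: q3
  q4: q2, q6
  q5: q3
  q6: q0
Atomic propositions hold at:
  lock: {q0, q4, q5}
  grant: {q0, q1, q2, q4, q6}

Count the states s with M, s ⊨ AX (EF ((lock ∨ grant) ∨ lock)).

Sat(lock ∨ grant) = {q0, q1, q2, q4, q5, q6}
Sat((lock ∨ grant) ∨ lock) = {q0, q1, q2, q4, q5, q6}
EF ((lock ∨ grant) ∨ lock): least fixpoint, start Z0 = {q0, q1, q2, q4, q5, q6}, add states with some successor in Z. Already a fixed point.
Sat(EF ((lock ∨ grant) ∨ lock)) = {q0, q1, q2, q4, q5, q6}
Sat(AX (EF ((lock ∨ grant) ∨ lock))) = {s : every successor in {q0, q1, q2, q4, q5, q6}} = {q0, q1, q2, q4, q6}
|Sat(AX (EF ((lock ∨ grant) ∨ lock)))| = |{q0, q1, q2, q4, q6}| = 5.

5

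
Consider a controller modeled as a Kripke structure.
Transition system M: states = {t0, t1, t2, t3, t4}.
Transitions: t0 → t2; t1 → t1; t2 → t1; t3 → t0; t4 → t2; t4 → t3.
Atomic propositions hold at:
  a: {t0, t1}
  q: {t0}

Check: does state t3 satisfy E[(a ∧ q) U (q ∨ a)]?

No

Sat(a ∧ q) = {t0}
Sat(q ∨ a) = {t0, t1}
E[(a ∧ q) U (q ∨ a)]: least fixpoint, start Z0 = Sat((q ∨ a)) = {t0, t1}, add states in Sat(a ∧ q) with some successor in Z. Already a fixed point.
Sat(E[(a ∧ q) U (q ∨ a)]) = {t0, t1}
t3 ∉ Sat(E[(a ∧ q) U (q ∨ a)]) = {t0, t1}, so the formula does not hold at t3.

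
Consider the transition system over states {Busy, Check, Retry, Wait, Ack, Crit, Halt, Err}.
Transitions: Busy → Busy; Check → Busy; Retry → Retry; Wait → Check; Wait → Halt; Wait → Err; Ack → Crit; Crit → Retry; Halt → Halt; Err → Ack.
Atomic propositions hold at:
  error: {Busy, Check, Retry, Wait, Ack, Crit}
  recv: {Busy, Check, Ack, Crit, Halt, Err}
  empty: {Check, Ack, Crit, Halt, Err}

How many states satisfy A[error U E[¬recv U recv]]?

7

Sat(¬recv) = {Retry, Wait}
E[¬recv U recv]: least fixpoint, start Z0 = Sat(recv) = {Busy, Check, Ack, Crit, Halt, Err}, add states in Sat(¬recv) with some successor in Z. Z1 = {Busy, Check, Wait, Ack, Crit, Halt, Err}; fixed.
Sat(E[¬recv U recv]) = {Busy, Check, Wait, Ack, Crit, Halt, Err}
A[error U E[¬recv U recv]]: least fixpoint, start Z0 = Sat(E[¬recv U recv]) = {Busy, Check, Wait, Ack, Crit, Halt, Err}, add states in Sat(error) with every successor in Z. Already a fixed point.
Sat(A[error U E[¬recv U recv]]) = {Busy, Check, Wait, Ack, Crit, Halt, Err}
|Sat(A[error U E[¬recv U recv]])| = |{Busy, Check, Wait, Ack, Crit, Halt, Err}| = 7.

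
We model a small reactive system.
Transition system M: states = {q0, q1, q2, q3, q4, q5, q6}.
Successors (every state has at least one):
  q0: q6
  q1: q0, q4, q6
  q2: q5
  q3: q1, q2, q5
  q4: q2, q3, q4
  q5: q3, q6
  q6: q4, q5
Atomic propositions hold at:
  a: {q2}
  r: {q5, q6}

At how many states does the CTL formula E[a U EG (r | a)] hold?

3

Sat(r | a) = {q2, q5, q6}
EG (r | a): greatest fixpoint, start Z0 = {q2, q5, q6}, keep only states in Sat with some successor in Z. Already a fixed point.
Sat(EG (r | a)) = {q2, q5, q6}
E[a U EG (r | a)]: least fixpoint, start Z0 = Sat(EG (r | a)) = {q2, q5, q6}, add states in Sat(a) with some successor in Z. Already a fixed point.
Sat(E[a U EG (r | a)]) = {q2, q5, q6}
|Sat(E[a U EG (r | a)])| = |{q2, q5, q6}| = 3.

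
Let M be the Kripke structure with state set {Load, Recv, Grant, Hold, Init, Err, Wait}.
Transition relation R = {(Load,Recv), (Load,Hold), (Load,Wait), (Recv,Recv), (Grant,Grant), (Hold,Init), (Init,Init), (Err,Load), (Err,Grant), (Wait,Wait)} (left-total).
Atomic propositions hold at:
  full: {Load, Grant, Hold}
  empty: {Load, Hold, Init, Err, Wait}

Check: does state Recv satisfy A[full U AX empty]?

Sat(AX empty) = {s : every successor in {Load, Hold, Init, Err, Wait}} = {Hold, Init, Wait}
A[full U AX empty]: least fixpoint, start Z0 = Sat(AX empty) = {Hold, Init, Wait}, add states in Sat(full) with every successor in Z. Already a fixed point.
Sat(A[full U AX empty]) = {Hold, Init, Wait}
Recv ∉ Sat(A[full U AX empty]) = {Hold, Init, Wait}, so the formula does not hold at Recv.

No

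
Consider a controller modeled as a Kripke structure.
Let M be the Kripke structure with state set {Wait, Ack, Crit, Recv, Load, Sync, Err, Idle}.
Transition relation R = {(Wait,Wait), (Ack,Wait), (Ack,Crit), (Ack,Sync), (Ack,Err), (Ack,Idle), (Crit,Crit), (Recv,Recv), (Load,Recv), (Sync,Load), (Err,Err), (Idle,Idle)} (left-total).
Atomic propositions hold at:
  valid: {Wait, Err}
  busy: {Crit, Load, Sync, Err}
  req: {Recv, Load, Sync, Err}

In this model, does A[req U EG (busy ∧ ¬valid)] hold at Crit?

Yes

Sat(¬valid) = {Ack, Crit, Recv, Load, Sync, Idle}
Sat(busy ∧ ¬valid) = {Crit, Load, Sync}
EG (busy ∧ ¬valid): greatest fixpoint, start Z0 = {Crit, Load, Sync}, keep only states in Sat with some successor in Z. Z1 = {Crit, Sync}; Z2 = {Crit}; fixed.
Sat(EG (busy ∧ ¬valid)) = {Crit}
A[req U EG (busy ∧ ¬valid)]: least fixpoint, start Z0 = Sat(EG (busy ∧ ¬valid)) = {Crit}, add states in Sat(req) with every successor in Z. Already a fixed point.
Sat(A[req U EG (busy ∧ ¬valid)]) = {Crit}
Crit ∈ Sat(A[req U EG (busy ∧ ¬valid)]) = {Crit}, so the formula holds at Crit.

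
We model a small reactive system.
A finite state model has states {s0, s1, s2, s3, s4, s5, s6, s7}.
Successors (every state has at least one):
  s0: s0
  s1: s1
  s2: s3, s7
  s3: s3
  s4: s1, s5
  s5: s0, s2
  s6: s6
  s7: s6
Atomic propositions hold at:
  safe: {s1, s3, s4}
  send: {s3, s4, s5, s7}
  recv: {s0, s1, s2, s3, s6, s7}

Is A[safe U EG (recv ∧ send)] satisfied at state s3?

Yes

Sat(recv ∧ send) = {s3, s7}
EG (recv ∧ send): greatest fixpoint, start Z0 = {s3, s7}, keep only states in Sat with some successor in Z. Z1 = {s3}; fixed.
Sat(EG (recv ∧ send)) = {s3}
A[safe U EG (recv ∧ send)]: least fixpoint, start Z0 = Sat(EG (recv ∧ send)) = {s3}, add states in Sat(safe) with every successor in Z. Already a fixed point.
Sat(A[safe U EG (recv ∧ send)]) = {s3}
s3 ∈ Sat(A[safe U EG (recv ∧ send)]) = {s3}, so the formula holds at s3.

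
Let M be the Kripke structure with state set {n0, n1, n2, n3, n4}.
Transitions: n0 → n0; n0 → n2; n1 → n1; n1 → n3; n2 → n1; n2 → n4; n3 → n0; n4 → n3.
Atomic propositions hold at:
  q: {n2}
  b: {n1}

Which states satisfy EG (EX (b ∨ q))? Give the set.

Sat(b ∨ q) = {n1, n2}
Sat(EX (b ∨ q)) = {s : some successor in {n1, n2}} = {n0, n1, n2}
EG (EX (b ∨ q)): greatest fixpoint, start Z0 = {n0, n1, n2}, keep only states in Sat with some successor in Z. Already a fixed point.
Sat(EG (EX (b ∨ q))) = {n0, n1, n2}

{n0, n1, n2}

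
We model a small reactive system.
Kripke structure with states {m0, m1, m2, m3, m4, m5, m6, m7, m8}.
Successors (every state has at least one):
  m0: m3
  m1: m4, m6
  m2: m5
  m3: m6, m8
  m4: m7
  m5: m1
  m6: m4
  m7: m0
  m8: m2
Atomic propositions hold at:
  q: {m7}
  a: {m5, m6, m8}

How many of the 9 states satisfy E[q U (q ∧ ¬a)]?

1

Sat(¬a) = {m0, m1, m2, m3, m4, m7}
Sat(q ∧ ¬a) = {m7}
E[q U (q ∧ ¬a)]: least fixpoint, start Z0 = Sat((q ∧ ¬a)) = {m7}, add states in Sat(q) with some successor in Z. Already a fixed point.
Sat(E[q U (q ∧ ¬a)]) = {m7}
|Sat(E[q U (q ∧ ¬a)])| = |{m7}| = 1.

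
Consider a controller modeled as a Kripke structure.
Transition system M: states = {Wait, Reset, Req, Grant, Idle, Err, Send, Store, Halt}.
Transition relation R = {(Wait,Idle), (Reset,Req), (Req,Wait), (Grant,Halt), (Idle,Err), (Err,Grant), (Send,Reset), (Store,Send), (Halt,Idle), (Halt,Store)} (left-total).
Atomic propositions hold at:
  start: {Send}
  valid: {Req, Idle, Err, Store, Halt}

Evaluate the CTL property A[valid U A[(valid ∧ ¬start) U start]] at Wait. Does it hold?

No

Sat(¬start) = {Wait, Reset, Req, Grant, Idle, Err, Store, Halt}
Sat(valid ∧ ¬start) = {Req, Idle, Err, Store, Halt}
A[(valid ∧ ¬start) U start]: least fixpoint, start Z0 = Sat(start) = {Send}, add states in Sat(valid ∧ ¬start) with every successor in Z. Z1 = {Send, Store}; fixed.
Sat(A[(valid ∧ ¬start) U start]) = {Send, Store}
A[valid U A[(valid ∧ ¬start) U start]]: least fixpoint, start Z0 = Sat(A[(valid ∧ ¬start) U start]) = {Send, Store}, add states in Sat(valid) with every successor in Z. Already a fixed point.
Sat(A[valid U A[(valid ∧ ¬start) U start]]) = {Send, Store}
Wait ∉ Sat(A[valid U A[(valid ∧ ¬start) U start]]) = {Send, Store}, so the formula does not hold at Wait.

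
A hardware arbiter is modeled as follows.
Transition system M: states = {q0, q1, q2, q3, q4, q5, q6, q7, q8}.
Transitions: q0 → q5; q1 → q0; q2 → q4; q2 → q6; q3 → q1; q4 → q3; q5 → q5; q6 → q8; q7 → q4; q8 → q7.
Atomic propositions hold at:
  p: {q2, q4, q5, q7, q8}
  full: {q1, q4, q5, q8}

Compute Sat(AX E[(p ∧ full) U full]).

{q0, q3, q5, q6, q7}

Sat(p ∧ full) = {q4, q5, q8}
E[(p ∧ full) U full]: least fixpoint, start Z0 = Sat(full) = {q1, q4, q5, q8}, add states in Sat(p ∧ full) with some successor in Z. Already a fixed point.
Sat(E[(p ∧ full) U full]) = {q1, q4, q5, q8}
Sat(AX E[(p ∧ full) U full]) = {s : every successor in {q1, q4, q5, q8}} = {q0, q3, q5, q6, q7}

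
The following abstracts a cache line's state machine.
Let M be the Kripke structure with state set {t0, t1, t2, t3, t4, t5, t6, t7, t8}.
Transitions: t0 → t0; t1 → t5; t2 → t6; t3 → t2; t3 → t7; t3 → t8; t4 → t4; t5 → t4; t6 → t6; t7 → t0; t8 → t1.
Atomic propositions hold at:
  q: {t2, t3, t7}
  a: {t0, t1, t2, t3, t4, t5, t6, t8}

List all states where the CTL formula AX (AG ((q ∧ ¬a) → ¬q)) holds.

Sat(¬a) = {t7}
Sat(q ∧ ¬a) = {t7}
Sat(¬q) = {t0, t1, t4, t5, t6, t8}
Sat((q ∧ ¬a) → ¬q) = {t0, t1, t2, t3, t4, t5, t6, t8}
AG ((q ∧ ¬a) → ¬q): greatest fixpoint, start Z0 = {t0, t1, t2, t3, t4, t5, t6, t8}, keep only states in Sat with every successor in Z. Z1 = {t0, t1, t2, t4, t5, t6, t8}; fixed.
Sat(AG ((q ∧ ¬a) → ¬q)) = {t0, t1, t2, t4, t5, t6, t8}
Sat(AX (AG ((q ∧ ¬a) → ¬q))) = {s : every successor in {t0, t1, t2, t4, t5, t6, t8}} = {t0, t1, t2, t4, t5, t6, t7, t8}

{t0, t1, t2, t4, t5, t6, t7, t8}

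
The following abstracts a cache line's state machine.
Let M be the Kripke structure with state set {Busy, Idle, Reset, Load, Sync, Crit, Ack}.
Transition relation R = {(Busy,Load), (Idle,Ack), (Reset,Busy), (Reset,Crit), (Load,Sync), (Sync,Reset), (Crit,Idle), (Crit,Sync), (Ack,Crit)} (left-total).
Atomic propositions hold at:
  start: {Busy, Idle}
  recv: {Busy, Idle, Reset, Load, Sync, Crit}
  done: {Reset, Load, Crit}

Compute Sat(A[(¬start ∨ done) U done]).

Sat(¬start) = {Reset, Load, Sync, Crit, Ack}
Sat(¬start ∨ done) = {Reset, Load, Sync, Crit, Ack}
A[(¬start ∨ done) U done]: least fixpoint, start Z0 = Sat(done) = {Reset, Load, Crit}, add states in Sat(¬start ∨ done) with every successor in Z. Z1 = {Reset, Load, Sync, Crit, Ack}; fixed.
Sat(A[(¬start ∨ done) U done]) = {Reset, Load, Sync, Crit, Ack}

{Reset, Load, Sync, Crit, Ack}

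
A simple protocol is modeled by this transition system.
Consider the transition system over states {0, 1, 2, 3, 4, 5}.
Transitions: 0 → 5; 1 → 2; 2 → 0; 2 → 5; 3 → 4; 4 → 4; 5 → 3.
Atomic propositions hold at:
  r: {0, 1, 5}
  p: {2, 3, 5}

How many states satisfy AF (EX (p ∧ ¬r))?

4

Sat(¬r) = {2, 3, 4}
Sat(p ∧ ¬r) = {2, 3}
Sat(EX (p ∧ ¬r)) = {s : some successor in {2, 3}} = {1, 5}
AF (EX (p ∧ ¬r)): least fixpoint, start Z0 = {1, 5}, add states with every successor in Z. Z1 = {0, 1, 5}; Z2 = {0, 1, 2, 5}; fixed.
Sat(AF (EX (p ∧ ¬r))) = {0, 1, 2, 5}
|Sat(AF (EX (p ∧ ¬r)))| = |{0, 1, 2, 5}| = 4.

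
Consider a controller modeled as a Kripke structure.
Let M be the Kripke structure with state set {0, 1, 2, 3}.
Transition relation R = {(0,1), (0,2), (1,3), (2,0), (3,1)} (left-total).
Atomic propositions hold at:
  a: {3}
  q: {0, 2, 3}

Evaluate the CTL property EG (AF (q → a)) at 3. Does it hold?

Sat(q → a) = {1, 3}
AF (q → a): least fixpoint, start Z0 = {1, 3}, add states with every successor in Z. Already a fixed point.
Sat(AF (q → a)) = {1, 3}
EG (AF (q → a)): greatest fixpoint, start Z0 = {1, 3}, keep only states in Sat with some successor in Z. Already a fixed point.
Sat(EG (AF (q → a))) = {1, 3}
3 ∈ Sat(EG (AF (q → a))) = {1, 3}, so the formula holds at 3.

Yes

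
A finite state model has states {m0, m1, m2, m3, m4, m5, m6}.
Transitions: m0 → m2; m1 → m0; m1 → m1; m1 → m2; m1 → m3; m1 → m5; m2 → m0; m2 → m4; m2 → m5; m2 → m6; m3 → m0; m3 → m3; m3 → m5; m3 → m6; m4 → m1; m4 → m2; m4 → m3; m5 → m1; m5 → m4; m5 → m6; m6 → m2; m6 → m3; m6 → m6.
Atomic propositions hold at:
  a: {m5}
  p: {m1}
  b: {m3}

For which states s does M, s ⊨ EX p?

Sat(EX p) = {s : some successor in {m1}} = {m1, m4, m5}

{m1, m4, m5}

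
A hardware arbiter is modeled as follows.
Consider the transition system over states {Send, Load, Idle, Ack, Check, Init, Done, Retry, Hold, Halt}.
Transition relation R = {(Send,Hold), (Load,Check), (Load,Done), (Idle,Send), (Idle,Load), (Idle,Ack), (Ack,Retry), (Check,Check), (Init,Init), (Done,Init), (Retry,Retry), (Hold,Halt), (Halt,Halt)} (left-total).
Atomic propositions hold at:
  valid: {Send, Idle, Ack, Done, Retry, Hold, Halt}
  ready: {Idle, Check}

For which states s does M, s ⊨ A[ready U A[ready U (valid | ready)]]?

Sat(valid | ready) = {Send, Idle, Ack, Check, Done, Retry, Hold, Halt}
A[ready U (valid | ready)]: least fixpoint, start Z0 = Sat((valid | ready)) = {Send, Idle, Ack, Check, Done, Retry, Hold, Halt}, add states in Sat(ready) with every successor in Z. Already a fixed point.
Sat(A[ready U (valid | ready)]) = {Send, Idle, Ack, Check, Done, Retry, Hold, Halt}
A[ready U A[ready U (valid | ready)]]: least fixpoint, start Z0 = Sat(A[ready U (valid | ready)]) = {Send, Idle, Ack, Check, Done, Retry, Hold, Halt}, add states in Sat(ready) with every successor in Z. Already a fixed point.
Sat(A[ready U A[ready U (valid | ready)]]) = {Send, Idle, Ack, Check, Done, Retry, Hold, Halt}

{Send, Idle, Ack, Check, Done, Retry, Hold, Halt}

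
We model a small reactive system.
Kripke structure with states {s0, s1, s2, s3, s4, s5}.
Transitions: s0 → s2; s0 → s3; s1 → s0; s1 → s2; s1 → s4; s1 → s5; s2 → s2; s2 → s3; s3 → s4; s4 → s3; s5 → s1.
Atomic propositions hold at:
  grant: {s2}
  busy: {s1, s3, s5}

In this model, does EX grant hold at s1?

Sat(EX grant) = {s : some successor in {s2}} = {s0, s1, s2}
s1 ∈ Sat(EX grant) = {s0, s1, s2}, so the formula holds at s1.

Yes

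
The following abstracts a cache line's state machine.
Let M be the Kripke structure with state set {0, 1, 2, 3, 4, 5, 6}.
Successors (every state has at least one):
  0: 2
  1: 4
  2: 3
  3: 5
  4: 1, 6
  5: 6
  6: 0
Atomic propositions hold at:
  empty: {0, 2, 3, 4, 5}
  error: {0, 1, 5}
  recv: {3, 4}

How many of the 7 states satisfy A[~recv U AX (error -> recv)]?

5

Sat(~recv) = {0, 1, 2, 5, 6}
Sat(error -> recv) = {2, 3, 4, 6}
Sat(AX (error -> recv)) = {s : every successor in {2, 3, 4, 6}} = {0, 1, 2, 5}
A[~recv U AX (error -> recv)]: least fixpoint, start Z0 = Sat(AX (error -> recv)) = {0, 1, 2, 5}, add states in Sat(~recv) with every successor in Z. Z1 = {0, 1, 2, 5, 6}; fixed.
Sat(A[~recv U AX (error -> recv)]) = {0, 1, 2, 5, 6}
|Sat(A[~recv U AX (error -> recv)])| = |{0, 1, 2, 5, 6}| = 5.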